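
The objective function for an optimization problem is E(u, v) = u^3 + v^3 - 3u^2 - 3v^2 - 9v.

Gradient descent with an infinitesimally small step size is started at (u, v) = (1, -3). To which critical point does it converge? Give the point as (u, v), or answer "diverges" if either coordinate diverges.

E is separable, so gradient descent decouples: u follows -∂E/∂u, v follows -∂E/∂v.
∂E/∂u = 3u(u - 2); at u=1 this is -3, so u increases.
∂E/∂v = 3(v - 3)(v + 1); at v=-3 this is 36, so v decreases.
The v-coordinate has no critical point in that direction and runs off to infinity.

diverges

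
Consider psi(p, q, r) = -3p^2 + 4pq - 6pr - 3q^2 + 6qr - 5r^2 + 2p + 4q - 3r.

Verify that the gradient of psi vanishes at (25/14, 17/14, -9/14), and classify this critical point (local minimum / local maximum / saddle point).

∇psi = (-6p + 4q - 6r + 2, 4p - 6q + 6r + 4, -6p + 6q - 10r - 3); substituting (25/14, 17/14, -9/14) gives ∇psi = (0, 0, 0), so (25/14, 17/14, -9/14) is indeed a critical point.
The Hessian is constant: H = [[-6, 4, -6], [4, -6, 6], [-6, 6, -10]].
Leading principal minors: Δ₁ = -6, Δ₂ = 20, Δ₃ = -56.
The minors alternate sign starting negative (−, +, −), so H is negative definite: a local maximum.

local maximum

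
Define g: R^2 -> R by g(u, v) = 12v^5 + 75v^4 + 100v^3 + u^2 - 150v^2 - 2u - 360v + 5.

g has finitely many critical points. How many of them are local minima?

2

g separates as a function of u plus a function of v, so ∇g=0 decouples.
∂g/∂u = 2(u - 1) = 0 at u ∈ {1}; ∂g/∂v = 60(v - 1)(v + 1)(v + 2)(v + 3) = 0 at v ∈ {-3, -2, -1, 1}.
The Hessian is diagonal: diag(g_uu, g_vv). Second derivatives: g_uu(1)=2; g_vv(-3)=-480, g_vv(-2)=180, g_vv(-1)=-240, g_vv(1)=1440.
Local minima occur where both diagonal entries positive: (1, -2), (1, 1). Count: 2.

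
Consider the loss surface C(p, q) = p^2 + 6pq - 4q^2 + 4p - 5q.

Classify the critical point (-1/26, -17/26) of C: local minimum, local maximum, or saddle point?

The Hessian of C is constant: H = [[2, 6], [6, -8]].
det(H) = 2·(-8) − 6² = -52.
Since det(H) < 0, H is indefinite and the critical point is a saddle point.

saddle point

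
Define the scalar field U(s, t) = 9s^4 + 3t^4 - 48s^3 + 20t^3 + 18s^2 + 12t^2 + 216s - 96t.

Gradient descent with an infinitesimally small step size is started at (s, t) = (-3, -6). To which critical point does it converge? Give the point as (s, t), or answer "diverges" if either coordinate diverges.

(-1, -4)

U is separable, so gradient descent decouples: s follows -∂U/∂s, t follows -∂U/∂t.
∂U/∂s = 36(s - 3)(s - 2)(s + 1); at s=-3 this is -2160, so s increases.
∂U/∂t = 12(t - 1)(t + 2)(t + 4); at t=-6 this is -672, so t increases.
s converges to its nearest critical value -1 (a local min of the s-part); t converges to -4. The iterate converges to (-1, -4).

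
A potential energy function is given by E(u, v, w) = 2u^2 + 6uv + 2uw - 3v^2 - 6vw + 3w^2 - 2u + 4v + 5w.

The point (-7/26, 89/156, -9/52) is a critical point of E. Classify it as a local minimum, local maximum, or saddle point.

The Hessian is constant: H = [[4, 6, 2], [6, -6, -6], [2, -6, 6]].
Leading principal minors: Δ₁ = 4, Δ₂ = -60, Δ₃ = -624.
The minors fit neither the all-positive nor the alternating-sign pattern, so H is indefinite: a saddle point.

saddle point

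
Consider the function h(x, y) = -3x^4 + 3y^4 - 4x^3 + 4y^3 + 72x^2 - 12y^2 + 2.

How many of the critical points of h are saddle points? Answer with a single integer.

h separates as a function of x plus a function of y, so ∇h=0 decouples.
∂h/∂x = -12x(x - 3)(x + 4) = 0 at x ∈ {-4, 0, 3}; ∂h/∂y = 12y(y - 1)(y + 2) = 0 at y ∈ {-2, 0, 1}.
The Hessian is diagonal: diag(h_xx, h_yy). Second derivatives: h_xx(-4)=-336, h_xx(0)=144, h_xx(3)=-252; h_yy(-2)=72, h_yy(0)=-24, h_yy(1)=36.
Saddle points occur where the two diagonal entries have opposite signs: (-4, -2), (-4, 1), (0, 0), (3, -2), (3, 1). Count: 5.

5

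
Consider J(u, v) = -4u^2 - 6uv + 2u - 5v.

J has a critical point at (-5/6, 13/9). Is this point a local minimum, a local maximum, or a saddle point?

saddle point

The Hessian of J is constant: H = [[-8, -6], [-6, 0]].
det(H) = (-8)·0 − (-6)² = -36.
Since det(H) < 0, H is indefinite and the critical point is a saddle point.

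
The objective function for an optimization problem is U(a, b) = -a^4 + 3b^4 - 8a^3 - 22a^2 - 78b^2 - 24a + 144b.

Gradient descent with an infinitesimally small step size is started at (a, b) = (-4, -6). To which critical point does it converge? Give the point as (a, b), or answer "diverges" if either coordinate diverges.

U is separable, so gradient descent decouples: a follows -∂U/∂a, b follows -∂U/∂b.
∂U/∂a = -4(a + 1)(a + 2)(a + 3); at a=-4 this is 24, so a decreases.
∂U/∂b = 12(b - 3)(b - 1)(b + 4); at b=-6 this is -1512, so b increases.
The a-coordinate has no critical point in that direction and runs off to infinity.

diverges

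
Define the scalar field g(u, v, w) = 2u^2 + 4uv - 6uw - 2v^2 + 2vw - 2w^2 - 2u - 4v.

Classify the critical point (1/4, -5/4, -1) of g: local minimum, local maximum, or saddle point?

The Hessian is constant: H = [[4, 4, -6], [4, -4, 2], [-6, 2, -4]].
Leading principal minors: Δ₁ = 4, Δ₂ = -32, Δ₃ = 160.
The minors fit neither the all-positive nor the alternating-sign pattern, so H is indefinite: a saddle point.

saddle point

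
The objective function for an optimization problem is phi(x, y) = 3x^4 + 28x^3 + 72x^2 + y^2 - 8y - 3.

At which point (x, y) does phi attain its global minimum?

(0, 4)

phi(x,y) separates as P(x) + Q(y) − 3, so its minimum is min P + min Q − 3.
P'(x) = 12x(x + 3)(x + 4) vanishes at x ∈ {-4, -3, 0}; Q'(y) = 2y - 8 vanishes at y ∈ {4}.
Local minima of P (where P''>0): P(-4)=128, P(0)=0. Local minima of Q: Q(4)=-16.
So the global minimum of phi is P(0) + Q(4) − 3 = 0 − 16 − 3 = -19, attained at (0, 4).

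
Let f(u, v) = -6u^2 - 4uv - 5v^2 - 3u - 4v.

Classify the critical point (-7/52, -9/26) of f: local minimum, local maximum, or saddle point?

local maximum

The Hessian of f is constant: H = [[-12, -4], [-4, -10]].
det(H) = (-12)·(-10) − (-4)² = 104.
det(H) > 0 and tr(H) = -22 < 0, so H is negative definite and the point is a local maximum.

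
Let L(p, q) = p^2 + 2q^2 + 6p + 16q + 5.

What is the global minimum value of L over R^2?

-36

L(p,q) separates as A(p) + B(q) + 5, so its minimum is min A + min B + 5.
A'(p) = 2p + 6 vanishes at p ∈ {-3}; B'(q) = 4q + 16 vanishes at q ∈ {-4}.
Local minima of A (where A''>0): A(-3)=-9. Local minima of B: B(-4)=-32.
So the global minimum of L is A(-3) + B(-4) + 5 = -9 − 32 + 5 = -36, attained at (-3, -4).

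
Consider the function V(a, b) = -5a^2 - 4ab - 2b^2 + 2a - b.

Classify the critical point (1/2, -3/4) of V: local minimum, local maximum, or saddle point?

The Hessian of V is constant: H = [[-10, -4], [-4, -4]].
det(H) = (-10)·(-4) − (-4)² = 24.
det(H) > 0 and tr(H) = -14 < 0, so H is negative definite and the point is a local maximum.

local maximum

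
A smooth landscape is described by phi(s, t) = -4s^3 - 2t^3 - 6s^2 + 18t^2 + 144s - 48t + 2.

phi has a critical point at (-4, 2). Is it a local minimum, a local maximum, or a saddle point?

local minimum

The mixed partial ∂²phi/∂s∂t is 0, so the Hessian at any point is diag(phi_ss, phi_tt) = diag(-12(2s + 1), 12(-t + 3)).
At (-4, 2): H = diag(84, 12).
Both eigenvalues are positive, so H is positive definite: a local minimum.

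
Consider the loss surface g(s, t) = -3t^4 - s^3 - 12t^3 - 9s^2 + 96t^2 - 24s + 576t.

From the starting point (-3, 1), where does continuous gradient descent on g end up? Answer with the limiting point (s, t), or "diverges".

g is separable, so gradient descent decouples: s follows -∂g/∂s, t follows -∂g/∂t.
∂g/∂s = -3(s + 2)(s + 4); at s=-3 this is 3, so s decreases.
∂g/∂t = -12(t - 4)(t + 3)(t + 4); at t=1 this is 720, so t decreases.
s converges to its nearest critical value -4 (a local min of the s-part); t converges to -3. The iterate converges to (-4, -3).

(-4, -3)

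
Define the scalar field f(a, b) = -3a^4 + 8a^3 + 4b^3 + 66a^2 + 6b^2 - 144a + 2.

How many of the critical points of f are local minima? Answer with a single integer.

f separates as a function of a plus a function of b, so ∇f=0 decouples.
∂f/∂a = -12(a - 4)(a - 1)(a + 3) = 0 at a ∈ {-3, 1, 4}; ∂f/∂b = 12b(b + 1) = 0 at b ∈ {-1, 0}.
The Hessian is diagonal: diag(f_aa, f_bb). Second derivatives: f_aa(-3)=-336, f_aa(1)=144, f_aa(4)=-252; f_bb(-1)=-12, f_bb(0)=12.
Local minima occur where both diagonal entries positive: (1, 0). Count: 1.

1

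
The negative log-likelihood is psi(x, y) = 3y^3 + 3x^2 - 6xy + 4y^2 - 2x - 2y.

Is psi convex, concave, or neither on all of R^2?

neither

The term 3y^3 is cubic, so the Hessian is not constant.
∂²psi/∂y² = 18y + 8, which takes both signs as y varies (negative for sufficiently negative y). A diagonal entry of the Hessian changing sign means the Hessian is neither positive- nor negative-semidefinite on all of R^2.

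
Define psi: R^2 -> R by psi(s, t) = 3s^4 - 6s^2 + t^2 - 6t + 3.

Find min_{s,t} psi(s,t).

-9

psi(s,t) separates as P(s) + Q(t) + 3, so its minimum is min P + min Q + 3.
P'(s) = 12s(s - 1)(s + 1) vanishes at s ∈ {-1, 0, 1}; Q'(t) = 2(t - 3) vanishes at t ∈ {3}.
Local minima of P (where P''>0): P(-1)=-3, P(1)=-3. Local minima of Q: Q(3)=-9.
So the global minimum of psi is P(-1) + Q(3) + 3 = -3 − 9 + 3 = -9, attained at (-1, 3).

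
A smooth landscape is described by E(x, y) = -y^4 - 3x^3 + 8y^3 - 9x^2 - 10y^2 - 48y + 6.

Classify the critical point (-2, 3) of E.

local minimum

The mixed partial ∂²E/∂x∂y is 0, so the Hessian at any point is diag(E_xx, E_yy) = diag(-18(x + 1), 4(-3y^2 + 12y - 5)).
At (-2, 3): H = diag(18, 16).
Both eigenvalues are positive, so H is positive definite: a local minimum.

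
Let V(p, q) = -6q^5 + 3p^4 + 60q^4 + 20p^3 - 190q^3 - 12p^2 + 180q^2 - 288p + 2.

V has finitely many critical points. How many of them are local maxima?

2

V separates as a function of p plus a function of q, so ∇V=0 decouples.
∂V/∂p = 12(p - 2)(p + 3)(p + 4) = 0 at p ∈ {-4, -3, 2}; ∂V/∂q = -30q(q - 4)(q - 3)(q - 1) = 0 at q ∈ {0, 1, 3, 4}.
The Hessian is diagonal: diag(V_pp, V_qq). Second derivatives: V_pp(-4)=72, V_pp(-3)=-60, V_pp(2)=360; V_qq(0)=360, V_qq(1)=-180, V_qq(3)=180, V_qq(4)=-360.
Local maxima occur where both diagonal entries negative: (-3, 1), (-3, 4). Count: 2.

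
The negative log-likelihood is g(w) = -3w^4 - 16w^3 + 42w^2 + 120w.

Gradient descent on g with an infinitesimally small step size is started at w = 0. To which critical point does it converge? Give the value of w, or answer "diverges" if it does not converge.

-1

g'(w) = -12(w - 2)(w + 1)(w + 5), so g'(0) = 120.
Gradient descent moves in the -g' direction, i.e. w is decreasing.
The nearest critical point in that direction is w = -1, where g'' = 144 > 0 (a local minimum). The iterate converges there.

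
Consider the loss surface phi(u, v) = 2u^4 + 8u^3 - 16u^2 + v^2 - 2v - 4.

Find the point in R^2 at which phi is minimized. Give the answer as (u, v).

(-4, 1)

phi(u,v) separates as P(u) + Q(v) − 4, so its minimum is min P + min Q − 4.
P'(u) = 8u(u - 1)(u + 4) vanishes at u ∈ {-4, 0, 1}; Q'(v) = 2v - 2 vanishes at v ∈ {1}.
Local minima of P (where P''>0): P(-4)=-256, P(1)=-6. Local minima of Q: Q(1)=-1.
So the global minimum of phi is P(-4) + Q(1) − 4 = -256 − 1 − 4 = -261, attained at (-4, 1).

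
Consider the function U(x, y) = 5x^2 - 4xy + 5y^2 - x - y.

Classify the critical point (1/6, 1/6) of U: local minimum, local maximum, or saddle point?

local minimum

The Hessian of U is constant: H = [[10, -4], [-4, 10]].
det(H) = 10·10 − (-4)² = 84.
det(H) > 0 and tr(H) = 20 > 0, so H is positive definite and the point is a local minimum.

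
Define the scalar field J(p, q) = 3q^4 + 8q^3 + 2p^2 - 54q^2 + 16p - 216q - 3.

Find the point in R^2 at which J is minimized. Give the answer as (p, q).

J(p,q) separates as A(p) + B(q) − 3, so its minimum is min A + min B − 3.
A'(p) = 4p + 16 vanishes at p ∈ {-4}; B'(q) = 12(q - 3)(q + 2)(q + 3) vanishes at q ∈ {-3, -2, 3}.
Local minima of A (where A''>0): A(-4)=-32. Local minima of B: B(-3)=189, B(3)=-675.
So the global minimum of J is A(-4) + B(3) − 3 = -32 − 675 − 3 = -710, attained at (-4, 3).

(-4, 3)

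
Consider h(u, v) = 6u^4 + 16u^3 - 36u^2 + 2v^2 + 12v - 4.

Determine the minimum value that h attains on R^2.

-292

h(u,v) separates as P(u) + Q(v) − 4, so its minimum is min P + min Q − 4.
P'(u) = 24u(u - 1)(u + 3) vanishes at u ∈ {-3, 0, 1}; Q'(v) = 4v + 12 vanishes at v ∈ {-3}.
Local minima of P (where P''>0): P(-3)=-270, P(1)=-14. Local minima of Q: Q(-3)=-18.
So the global minimum of h is P(-3) + Q(-3) − 4 = -270 − 18 − 4 = -292, attained at (-3, -3).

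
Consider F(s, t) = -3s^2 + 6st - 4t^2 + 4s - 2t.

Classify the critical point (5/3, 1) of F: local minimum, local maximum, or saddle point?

The Hessian of F is constant: H = [[-6, 6], [6, -8]].
det(H) = (-6)·(-8) − 6² = 12.
det(H) > 0 and tr(H) = -14 < 0, so H is negative definite and the point is a local maximum.

local maximum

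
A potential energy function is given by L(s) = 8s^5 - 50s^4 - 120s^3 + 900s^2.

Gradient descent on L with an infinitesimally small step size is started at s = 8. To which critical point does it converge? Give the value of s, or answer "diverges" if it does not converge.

5

L'(s) = 40s(s - 5)(s - 3)(s + 3), so L'(8) = 52800.
Gradient descent moves in the -L' direction, i.e. s is decreasing.
The nearest critical point in that direction is s = 5, where L'' = 3200 > 0 (a local minimum). The iterate converges there.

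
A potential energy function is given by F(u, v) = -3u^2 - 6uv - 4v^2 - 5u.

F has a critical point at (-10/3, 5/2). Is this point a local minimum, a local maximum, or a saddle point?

The Hessian of F is constant: H = [[-6, -6], [-6, -8]].
det(H) = (-6)·(-8) − (-6)² = 12.
det(H) > 0 and tr(H) = -14 < 0, so H is negative definite and the point is a local maximum.

local maximum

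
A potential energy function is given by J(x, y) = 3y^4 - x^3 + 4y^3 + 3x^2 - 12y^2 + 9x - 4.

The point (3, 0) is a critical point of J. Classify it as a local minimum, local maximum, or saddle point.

local maximum

The mixed partial ∂²J/∂x∂y is 0, so the Hessian at any point is diag(J_xx, J_yy) = diag(6(-x + 1), 12(3y^2 + 2y - 2)).
At (3, 0): H = diag(-12, -24).
Both eigenvalues are negative, so H is negative definite: a local maximum.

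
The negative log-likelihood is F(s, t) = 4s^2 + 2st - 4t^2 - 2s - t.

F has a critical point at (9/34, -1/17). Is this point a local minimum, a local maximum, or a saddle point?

The Hessian of F is constant: H = [[8, 2], [2, -8]].
det(H) = 8·(-8) − 2² = -68.
Since det(H) < 0, H is indefinite and the critical point is a saddle point.

saddle point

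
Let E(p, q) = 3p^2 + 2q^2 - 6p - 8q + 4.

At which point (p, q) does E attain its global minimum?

(1, 2)

E(p,q) separates as A(p) + B(q) + 4, so its minimum is min A + min B + 4.
A'(p) = 6p - 6 vanishes at p ∈ {1}; B'(q) = 4q - 8 vanishes at q ∈ {2}.
Local minima of A (where A''>0): A(1)=-3. Local minima of B: B(2)=-8.
So the global minimum of E is A(1) + B(2) + 4 = -3 − 8 + 4 = -7, attained at (1, 2).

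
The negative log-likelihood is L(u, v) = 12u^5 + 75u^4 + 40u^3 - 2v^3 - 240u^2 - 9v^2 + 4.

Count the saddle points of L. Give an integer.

4

L separates as a function of u plus a function of v, so ∇L=0 decouples.
∂L/∂u = 60u(u - 1)(u + 2)(u + 4) = 0 at u ∈ {-4, -2, 0, 1}; ∂L/∂v = -6v(v + 3) = 0 at v ∈ {-3, 0}.
The Hessian is diagonal: diag(L_uu, L_vv). Second derivatives: L_uu(-4)=-2400, L_uu(-2)=720, L_uu(0)=-480, L_uu(1)=900; L_vv(-3)=18, L_vv(0)=-18.
Saddle points occur where the two diagonal entries have opposite signs: (-4, -3), (-2, 0), (0, -3), (1, 0). Count: 4.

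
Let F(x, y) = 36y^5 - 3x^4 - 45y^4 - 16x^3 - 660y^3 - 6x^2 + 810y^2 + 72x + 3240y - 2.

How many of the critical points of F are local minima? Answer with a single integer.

F separates as a function of x plus a function of y, so ∇F=0 decouples.
∂F/∂x = -12(x - 1)(x + 2)(x + 3) = 0 at x ∈ {-3, -2, 1}; ∂F/∂y = 180(y - 3)(y - 2)(y + 1)(y + 3) = 0 at y ∈ {-3, -1, 2, 3}.
The Hessian is diagonal: diag(F_xx, F_yy). Second derivatives: F_xx(-3)=-48, F_xx(-2)=36, F_xx(1)=-144; F_yy(-3)=-10800, F_yy(-1)=4320, F_yy(2)=-2700, F_yy(3)=4320.
Local minima occur where both diagonal entries positive: (-2, -1), (-2, 3). Count: 2.

2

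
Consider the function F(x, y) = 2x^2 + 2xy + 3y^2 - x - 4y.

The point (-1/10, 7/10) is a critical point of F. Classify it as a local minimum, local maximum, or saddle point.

The Hessian of F is constant: H = [[4, 2], [2, 6]].
det(H) = 4·6 − 2² = 20.
det(H) > 0 and tr(H) = 10 > 0, so H is positive definite and the point is a local minimum.

local minimum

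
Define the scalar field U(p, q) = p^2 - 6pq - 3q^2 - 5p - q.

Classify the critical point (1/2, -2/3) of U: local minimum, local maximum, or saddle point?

saddle point

The Hessian of U is constant: H = [[2, -6], [-6, -6]].
det(H) = 2·(-6) − (-6)² = -48.
Since det(H) < 0, H is indefinite and the critical point is a saddle point.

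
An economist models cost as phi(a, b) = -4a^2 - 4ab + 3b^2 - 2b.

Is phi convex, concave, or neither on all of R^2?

phi is quadratic, so its Hessian is the constant matrix H = [[-8, -4], [-4, 6]].
det(H) = -64, tr(H) = -2.
det(H) < 0, so H is indefinite: neither convex nor concave.

neither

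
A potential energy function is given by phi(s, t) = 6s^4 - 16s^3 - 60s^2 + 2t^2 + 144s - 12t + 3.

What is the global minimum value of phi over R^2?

-319

phi(s,t) separates as P(s) + Q(t) + 3, so its minimum is min P + min Q + 3.
P'(s) = 24(s - 3)(s - 1)(s + 2) vanishes at s ∈ {-2, 1, 3}; Q'(t) = 4(t - 3) vanishes at t ∈ {3}.
Local minima of P (where P''>0): P(-2)=-304, P(3)=-54. Local minima of Q: Q(3)=-18.
So the global minimum of phi is P(-2) + Q(3) + 3 = -304 − 18 + 3 = -319, attained at (-2, 3).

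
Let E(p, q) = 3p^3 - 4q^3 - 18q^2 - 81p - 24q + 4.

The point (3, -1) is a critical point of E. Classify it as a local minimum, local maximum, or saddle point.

saddle point

The mixed partial ∂²E/∂p∂q is 0, so the Hessian at any point is diag(E_pp, E_qq) = diag(18p, -12(2q + 3)).
At (3, -1): H = diag(54, -12).
The eigenvalues have opposite signs, so H is indefinite: a saddle point.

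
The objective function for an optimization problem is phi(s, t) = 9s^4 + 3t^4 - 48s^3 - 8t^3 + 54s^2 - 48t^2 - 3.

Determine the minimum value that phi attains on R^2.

phi(s,t) separates as P(s) + Q(t) − 3, so its minimum is min P + min Q − 3.
P'(s) = 36s(s - 3)(s - 1) vanishes at s ∈ {0, 1, 3}; Q'(t) = 12t(t - 4)(t + 2) vanishes at t ∈ {-2, 0, 4}.
Local minima of P (where P''>0): P(0)=0, P(3)=-81. Local minima of Q: Q(-2)=-80, Q(4)=-512.
So the global minimum of phi is P(3) + Q(4) − 3 = -81 − 512 − 3 = -596, attained at (3, 4).

-596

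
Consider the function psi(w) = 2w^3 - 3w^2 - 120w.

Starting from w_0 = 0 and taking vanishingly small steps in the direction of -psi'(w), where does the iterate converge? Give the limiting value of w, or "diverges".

5

psi'(w) = 6(w - 5)(w + 4), so psi'(0) = -120.
Gradient descent moves in the -psi' direction, i.e. w is increasing.
The nearest critical point in that direction is w = 5, where psi'' = 54 > 0 (a local minimum). The iterate converges there.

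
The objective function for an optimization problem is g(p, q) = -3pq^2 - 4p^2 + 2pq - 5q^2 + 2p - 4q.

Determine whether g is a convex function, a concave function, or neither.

The term -3pq^2 is cubic, so the Hessian is not constant.
∂²g/∂q² = -6p - 10, which takes both signs as p varies (negative for sufficiently large p). A diagonal entry of the Hessian changing sign means the Hessian is neither positive- nor negative-semidefinite on all of R^2.

neither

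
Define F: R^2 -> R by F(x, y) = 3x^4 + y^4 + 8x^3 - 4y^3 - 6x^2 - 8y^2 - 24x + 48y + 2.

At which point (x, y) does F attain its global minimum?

(1, -2)

F(x,y) separates as P(x) + Q(y) + 2, so its minimum is min P + min Q + 2.
P'(x) = 12(x - 1)(x + 1)(x + 2) vanishes at x ∈ {-2, -1, 1}; Q'(y) = 4(y - 3)(y - 2)(y + 2) vanishes at y ∈ {-2, 2, 3}.
Local minima of P (where P''>0): P(-2)=8, P(1)=-19. Local minima of Q: Q(-2)=-80, Q(3)=45.
So the global minimum of F is P(1) + Q(-2) + 2 = -19 − 80 + 2 = -97, attained at (1, -2).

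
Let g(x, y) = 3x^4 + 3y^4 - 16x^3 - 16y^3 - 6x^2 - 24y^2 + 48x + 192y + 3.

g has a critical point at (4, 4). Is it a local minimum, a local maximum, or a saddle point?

The mixed partial ∂²g/∂x∂y is 0, so the Hessian at any point is diag(g_xx, g_yy) = diag(12(3x^2 - 8x - 1), 12(3y^2 - 8y - 4)).
At (4, 4): H = diag(180, 144).
Both eigenvalues are positive, so H is positive definite: a local minimum.

local minimum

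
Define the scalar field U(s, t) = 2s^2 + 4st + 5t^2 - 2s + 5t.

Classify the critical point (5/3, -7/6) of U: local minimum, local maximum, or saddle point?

local minimum

The Hessian of U is constant: H = [[4, 4], [4, 10]].
det(H) = 4·10 − 4² = 24.
det(H) > 0 and tr(H) = 14 > 0, so H is positive definite and the point is a local minimum.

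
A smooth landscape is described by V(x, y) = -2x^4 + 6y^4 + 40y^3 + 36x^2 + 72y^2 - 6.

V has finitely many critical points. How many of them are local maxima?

V separates as a function of x plus a function of y, so ∇V=0 decouples.
∂V/∂x = -8x(x - 3)(x + 3) = 0 at x ∈ {-3, 0, 3}; ∂V/∂y = 24y(y + 2)(y + 3) = 0 at y ∈ {-3, -2, 0}.
The Hessian is diagonal: diag(V_xx, V_yy). Second derivatives: V_xx(-3)=-144, V_xx(0)=72, V_xx(3)=-144; V_yy(-3)=72, V_yy(-2)=-48, V_yy(0)=144.
Local maxima occur where both diagonal entries negative: (-3, -2), (3, -2). Count: 2.

2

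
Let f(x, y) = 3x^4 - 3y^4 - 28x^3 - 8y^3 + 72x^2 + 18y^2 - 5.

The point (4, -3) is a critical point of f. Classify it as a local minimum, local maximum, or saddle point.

The mixed partial ∂²f/∂x∂y is 0, so the Hessian at any point is diag(f_xx, f_yy) = diag(12(3x^2 - 14x + 12), 12(-3y^2 - 4y + 3)).
At (4, -3): H = diag(48, -144).
The eigenvalues have opposite signs, so H is indefinite: a saddle point.

saddle point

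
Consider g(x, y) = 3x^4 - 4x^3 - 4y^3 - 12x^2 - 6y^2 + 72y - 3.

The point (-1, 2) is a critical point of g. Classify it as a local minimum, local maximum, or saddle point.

The mixed partial ∂²g/∂x∂y is 0, so the Hessian at any point is diag(g_xx, g_yy) = diag(12(3x^2 - 2x - 2), -12(2y + 1)).
At (-1, 2): H = diag(36, -60).
The eigenvalues have opposite signs, so H is indefinite: a saddle point.

saddle point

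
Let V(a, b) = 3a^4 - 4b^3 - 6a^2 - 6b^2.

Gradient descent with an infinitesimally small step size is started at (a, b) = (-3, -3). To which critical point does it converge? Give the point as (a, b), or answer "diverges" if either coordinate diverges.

V is separable, so gradient descent decouples: a follows -∂V/∂a, b follows -∂V/∂b.
∂V/∂a = 12a(a - 1)(a + 1); at a=-3 this is -288, so a increases.
∂V/∂b = -12b(b + 1); at b=-3 this is -72, so b increases.
a converges to its nearest critical value -1 (a local min of the a-part); b converges to -1. The iterate converges to (-1, -1).

(-1, -1)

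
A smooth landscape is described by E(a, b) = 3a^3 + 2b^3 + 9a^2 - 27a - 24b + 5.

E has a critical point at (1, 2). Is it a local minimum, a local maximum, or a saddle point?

local minimum

The mixed partial ∂²E/∂a∂b is 0, so the Hessian at any point is diag(E_aa, E_bb) = diag(18(a + 1), 12b).
At (1, 2): H = diag(36, 24).
Both eigenvalues are positive, so H is positive definite: a local minimum.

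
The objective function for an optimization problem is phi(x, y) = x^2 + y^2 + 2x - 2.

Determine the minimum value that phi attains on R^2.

phi(x,y) separates as P(x) + Q(y) − 2, so its minimum is min P + min Q − 2.
P'(x) = 2x + 2 vanishes at x ∈ {-1}; Q'(y) = 2y vanishes at y ∈ {0}.
Local minima of P (where P''>0): P(-1)=-1. Local minima of Q: Q(0)=0.
So the global minimum of phi is P(-1) + Q(0) − 2 = -1 + 0 − 2 = -3, attained at (-1, 0).

-3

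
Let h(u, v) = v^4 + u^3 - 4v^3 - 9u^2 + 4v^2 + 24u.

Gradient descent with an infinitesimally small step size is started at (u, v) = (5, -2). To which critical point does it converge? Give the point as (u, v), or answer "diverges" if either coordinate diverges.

h is separable, so gradient descent decouples: u follows -∂h/∂u, v follows -∂h/∂v.
∂h/∂u = 3(u - 4)(u - 2); at u=5 this is 9, so u decreases.
∂h/∂v = 4v(v - 2)(v - 1); at v=-2 this is -96, so v increases.
u converges to its nearest critical value 4 (a local min of the u-part); v converges to 0. The iterate converges to (4, 0).

(4, 0)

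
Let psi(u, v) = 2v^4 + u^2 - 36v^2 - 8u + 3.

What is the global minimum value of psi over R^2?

-175

psi(u,v) separates as P(u) + Q(v) + 3, so its minimum is min P + min Q + 3.
P'(u) = 2u - 8 vanishes at u ∈ {4}; Q'(v) = 8v(v - 3)(v + 3) vanishes at v ∈ {-3, 0, 3}.
Local minima of P (where P''>0): P(4)=-16. Local minima of Q: Q(-3)=-162, Q(3)=-162.
So the global minimum of psi is P(4) + Q(-3) + 3 = -16 − 162 + 3 = -175, attained at (4, -3).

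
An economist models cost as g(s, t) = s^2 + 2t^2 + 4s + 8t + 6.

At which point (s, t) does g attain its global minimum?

g(s,t) separates as P(s) + Q(t) + 6, so its minimum is min P + min Q + 6.
P'(s) = 2s + 4 vanishes at s ∈ {-2}; Q'(t) = 4(t + 2) vanishes at t ∈ {-2}.
Local minima of P (where P''>0): P(-2)=-4. Local minima of Q: Q(-2)=-8.
So the global minimum of g is P(-2) + Q(-2) + 6 = -4 − 8 + 6 = -6, attained at (-2, -2).

(-2, -2)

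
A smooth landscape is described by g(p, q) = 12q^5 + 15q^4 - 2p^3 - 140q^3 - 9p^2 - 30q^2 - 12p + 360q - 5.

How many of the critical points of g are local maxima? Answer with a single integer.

g separates as a function of p plus a function of q, so ∇g=0 decouples.
∂g/∂p = -6(p + 1)(p + 2) = 0 at p ∈ {-2, -1}; ∂g/∂q = 60(q - 2)(q - 1)(q + 1)(q + 3) = 0 at q ∈ {-3, -1, 1, 2}.
The Hessian is diagonal: diag(g_pp, g_qq). Second derivatives: g_pp(-2)=6, g_pp(-1)=-6; g_qq(-3)=-2400, g_qq(-1)=720, g_qq(1)=-480, g_qq(2)=900.
Local maxima occur where both diagonal entries negative: (-1, -3), (-1, 1). Count: 2.

2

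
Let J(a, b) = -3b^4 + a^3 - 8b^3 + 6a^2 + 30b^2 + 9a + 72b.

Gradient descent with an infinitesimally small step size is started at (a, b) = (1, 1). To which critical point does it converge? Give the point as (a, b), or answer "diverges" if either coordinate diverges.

(-1, -1)

J is separable, so gradient descent decouples: a follows -∂J/∂a, b follows -∂J/∂b.
∂J/∂a = 3(a + 1)(a + 3); at a=1 this is 24, so a decreases.
∂J/∂b = -12(b - 2)(b + 1)(b + 3); at b=1 this is 96, so b decreases.
a converges to its nearest critical value -1 (a local min of the a-part); b converges to -1. The iterate converges to (-1, -1).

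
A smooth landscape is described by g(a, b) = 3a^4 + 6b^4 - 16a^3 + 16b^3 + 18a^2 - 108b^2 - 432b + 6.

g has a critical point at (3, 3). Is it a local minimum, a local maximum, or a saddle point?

local minimum

The mixed partial ∂²g/∂a∂b is 0, so the Hessian at any point is diag(g_aa, g_bb) = diag(12(3a^2 - 8a + 3), 24(3b^2 + 4b - 9)).
At (3, 3): H = diag(72, 720).
Both eigenvalues are positive, so H is positive definite: a local minimum.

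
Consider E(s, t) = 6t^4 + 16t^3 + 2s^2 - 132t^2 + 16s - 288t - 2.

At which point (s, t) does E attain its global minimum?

(-4, 3)

E(s,t) separates as P(s) + Q(t) − 2, so its minimum is min P + min Q − 2.
P'(s) = 4s + 16 vanishes at s ∈ {-4}; Q'(t) = 24(t - 3)(t + 1)(t + 4) vanishes at t ∈ {-4, -1, 3}.
Local minima of P (where P''>0): P(-4)=-32. Local minima of Q: Q(-4)=-448, Q(3)=-1134.
So the global minimum of E is P(-4) + Q(3) − 2 = -32 − 1134 − 2 = -1168, attained at (-4, 3).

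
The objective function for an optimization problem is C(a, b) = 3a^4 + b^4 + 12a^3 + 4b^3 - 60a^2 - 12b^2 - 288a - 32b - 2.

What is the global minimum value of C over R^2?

C(a,b) separates as P(a) + Q(b) − 2, so its minimum is min P + min Q − 2.
P'(a) = 12(a - 3)(a + 2)(a + 4) vanishes at a ∈ {-4, -2, 3}; Q'(b) = 4(b - 2)(b + 1)(b + 4) vanishes at b ∈ {-4, -1, 2}.
Local minima of P (where P''>0): P(-4)=192, P(3)=-837. Local minima of Q: Q(-4)=-64, Q(2)=-64.
So the global minimum of C is P(3) + Q(-4) − 2 = -837 − 64 − 2 = -903, attained at (3, -4).

-903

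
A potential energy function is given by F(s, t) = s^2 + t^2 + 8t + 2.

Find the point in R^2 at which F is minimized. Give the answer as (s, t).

F(s,t) separates as P(s) + Q(t) + 2, so its minimum is min P + min Q + 2.
P'(s) = 2s vanishes at s ∈ {0}; Q'(t) = 2(t + 4) vanishes at t ∈ {-4}.
Local minima of P (where P''>0): P(0)=0. Local minima of Q: Q(-4)=-16.
So the global minimum of F is P(0) + Q(-4) + 2 = 0 − 16 + 2 = -14, attained at (0, -4).

(0, -4)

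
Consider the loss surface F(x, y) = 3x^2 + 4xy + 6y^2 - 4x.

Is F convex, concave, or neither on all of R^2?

F is quadratic, so its Hessian is the constant matrix H = [[6, 4], [4, 12]].
det(H) = 56, tr(H) = 18.
det(H) > 0 and tr(H) > 0, so H is positive definite everywhere: convex.

convex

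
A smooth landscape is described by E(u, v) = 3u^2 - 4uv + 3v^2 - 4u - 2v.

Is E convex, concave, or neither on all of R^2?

E is quadratic, so its Hessian is the constant matrix H = [[6, -4], [-4, 6]].
det(H) = 20, tr(H) = 12.
det(H) > 0 and tr(H) > 0, so H is positive definite everywhere: convex.

convex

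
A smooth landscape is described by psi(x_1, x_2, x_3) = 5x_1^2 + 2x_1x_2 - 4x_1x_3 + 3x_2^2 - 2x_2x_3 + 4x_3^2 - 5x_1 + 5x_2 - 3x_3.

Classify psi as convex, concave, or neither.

psi is quadratic, so its Hessian is the constant matrix H = [[10, 2, -4], [2, 6, -2], [-4, -2, 8]].
Leading principal minors: 10, 56, 344.
All positive ⇒ H ≻ 0 ⇒ convex.

convex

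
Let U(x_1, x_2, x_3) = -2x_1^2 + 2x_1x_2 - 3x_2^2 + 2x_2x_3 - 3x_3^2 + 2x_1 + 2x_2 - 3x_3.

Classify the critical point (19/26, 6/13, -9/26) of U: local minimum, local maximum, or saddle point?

The Hessian is constant: H = [[-4, 2, 0], [2, -6, 2], [0, 2, -6]].
Leading principal minors: Δ₁ = -4, Δ₂ = 20, Δ₃ = -104.
The minors alternate sign starting negative (−, +, −), so H is negative definite: a local maximum.

local maximum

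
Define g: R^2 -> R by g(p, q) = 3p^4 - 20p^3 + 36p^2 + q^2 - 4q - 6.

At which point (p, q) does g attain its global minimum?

g(p,q) separates as A(p) + B(q) − 6, so its minimum is min A + min B − 6.
A'(p) = 12p(p - 3)(p - 2) vanishes at p ∈ {0, 2, 3}; B'(q) = 2q - 4 vanishes at q ∈ {2}.
Local minima of A (where A''>0): A(0)=0, A(3)=27. Local minima of B: B(2)=-4.
So the global minimum of g is A(0) + B(2) − 6 = 0 − 4 − 6 = -10, attained at (0, 2).

(0, 2)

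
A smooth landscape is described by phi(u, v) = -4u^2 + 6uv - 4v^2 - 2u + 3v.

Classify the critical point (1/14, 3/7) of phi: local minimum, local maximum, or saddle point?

local maximum

The Hessian of phi is constant: H = [[-8, 6], [6, -8]].
det(H) = (-8)·(-8) − 6² = 28.
det(H) > 0 and tr(H) = -16 < 0, so H is negative definite and the point is a local maximum.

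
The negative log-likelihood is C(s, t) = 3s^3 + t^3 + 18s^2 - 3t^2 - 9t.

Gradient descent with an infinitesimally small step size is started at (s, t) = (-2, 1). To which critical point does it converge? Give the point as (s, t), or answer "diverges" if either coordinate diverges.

(0, 3)

C is separable, so gradient descent decouples: s follows -∂C/∂s, t follows -∂C/∂t.
∂C/∂s = 9s(s + 4); at s=-2 this is -36, so s increases.
∂C/∂t = 3(t - 3)(t + 1); at t=1 this is -12, so t increases.
s converges to its nearest critical value 0 (a local min of the s-part); t converges to 3. The iterate converges to (0, 3).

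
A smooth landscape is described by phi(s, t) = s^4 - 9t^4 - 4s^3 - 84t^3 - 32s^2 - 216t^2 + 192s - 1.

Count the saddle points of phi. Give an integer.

5

phi separates as a function of s plus a function of t, so ∇phi=0 decouples.
∂phi/∂s = 4(s - 4)(s - 3)(s + 4) = 0 at s ∈ {-4, 3, 4}; ∂phi/∂t = -36t(t + 3)(t + 4) = 0 at t ∈ {-4, -3, 0}.
The Hessian is diagonal: diag(phi_ss, phi_tt). Second derivatives: phi_ss(-4)=224, phi_ss(3)=-28, phi_ss(4)=32; phi_tt(-4)=-144, phi_tt(-3)=108, phi_tt(0)=-432.
Saddle points occur where the two diagonal entries have opposite signs: (-4, -4), (-4, 0), (3, -3), (4, -4), (4, 0). Count: 5.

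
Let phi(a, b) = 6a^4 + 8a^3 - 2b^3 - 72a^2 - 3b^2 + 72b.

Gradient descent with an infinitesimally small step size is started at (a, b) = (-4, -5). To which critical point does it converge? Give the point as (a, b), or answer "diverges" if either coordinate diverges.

(-3, -4)

phi is separable, so gradient descent decouples: a follows -∂phi/∂a, b follows -∂phi/∂b.
∂phi/∂a = 24a(a - 2)(a + 3); at a=-4 this is -576, so a increases.
∂phi/∂b = -6(b - 3)(b + 4); at b=-5 this is -48, so b increases.
a converges to its nearest critical value -3 (a local min of the a-part); b converges to -4. The iterate converges to (-3, -4).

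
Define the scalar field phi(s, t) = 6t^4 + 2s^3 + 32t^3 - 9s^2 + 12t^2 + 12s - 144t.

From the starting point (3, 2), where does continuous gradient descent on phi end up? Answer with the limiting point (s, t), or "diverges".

phi is separable, so gradient descent decouples: s follows -∂phi/∂s, t follows -∂phi/∂t.
∂phi/∂s = 6(s - 2)(s - 1); at s=3 this is 12, so s decreases.
∂phi/∂t = 24(t - 1)(t + 2)(t + 3); at t=2 this is 480, so t decreases.
s converges to its nearest critical value 2 (a local min of the s-part); t converges to 1. The iterate converges to (2, 1).

(2, 1)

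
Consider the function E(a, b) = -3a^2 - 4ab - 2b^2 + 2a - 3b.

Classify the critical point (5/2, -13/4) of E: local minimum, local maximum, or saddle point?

local maximum

The Hessian of E is constant: H = [[-6, -4], [-4, -4]].
det(H) = (-6)·(-4) − (-4)² = 8.
det(H) > 0 and tr(H) = -10 < 0, so H is negative definite and the point is a local maximum.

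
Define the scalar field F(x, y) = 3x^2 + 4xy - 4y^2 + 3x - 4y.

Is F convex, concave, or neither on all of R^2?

F is quadratic, so its Hessian is the constant matrix H = [[6, 4], [4, -8]].
det(H) = -64, tr(H) = -2.
det(H) < 0, so H is indefinite: neither convex nor concave.

neither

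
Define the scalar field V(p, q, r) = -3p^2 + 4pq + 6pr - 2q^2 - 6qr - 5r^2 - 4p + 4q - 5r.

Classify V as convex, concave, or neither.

concave

V is quadratic, so its Hessian is the constant matrix H = [[-6, 4, 6], [4, -4, -6], [6, -6, -10]].
Leading principal minors: -6, 8, -8.
Signs alternate −, +, − ⇒ H ≺ 0 ⇒ concave.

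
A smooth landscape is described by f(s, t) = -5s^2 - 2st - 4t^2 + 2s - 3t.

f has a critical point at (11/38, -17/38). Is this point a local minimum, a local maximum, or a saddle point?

The Hessian of f is constant: H = [[-10, -2], [-2, -8]].
det(H) = (-10)·(-8) − (-2)² = 76.
det(H) > 0 and tr(H) = -18 < 0, so H is negative definite and the point is a local maximum.

local maximum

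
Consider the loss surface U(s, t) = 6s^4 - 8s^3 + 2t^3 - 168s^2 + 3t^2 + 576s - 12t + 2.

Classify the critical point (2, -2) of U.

local maximum

The mixed partial ∂²U/∂s∂t is 0, so the Hessian at any point is diag(U_ss, U_tt) = diag(24(3s^2 - 2s - 14), 6(2t + 1)).
At (2, -2): H = diag(-144, -18).
Both eigenvalues are negative, so H is negative definite: a local maximum.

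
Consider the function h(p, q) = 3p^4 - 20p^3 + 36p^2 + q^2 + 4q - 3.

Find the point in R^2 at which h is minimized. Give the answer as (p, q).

h(p,q) separates as A(p) + B(q) − 3, so its minimum is min A + min B − 3.
A'(p) = 12p(p - 3)(p - 2) vanishes at p ∈ {0, 2, 3}; B'(q) = 2q + 4 vanishes at q ∈ {-2}.
Local minima of A (where A''>0): A(0)=0, A(3)=27. Local minima of B: B(-2)=-4.
So the global minimum of h is A(0) + B(-2) − 3 = 0 − 4 − 3 = -7, attained at (0, -2).

(0, -2)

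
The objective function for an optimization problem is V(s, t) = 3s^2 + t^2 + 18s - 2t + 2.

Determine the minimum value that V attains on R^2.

-26

V(s,t) separates as P(s) + Q(t) + 2, so its minimum is min P + min Q + 2.
P'(s) = 6s + 18 vanishes at s ∈ {-3}; Q'(t) = 2(t - 1) vanishes at t ∈ {1}.
Local minima of P (where P''>0): P(-3)=-27. Local minima of Q: Q(1)=-1.
So the global minimum of V is P(-3) + Q(1) + 2 = -27 − 1 + 2 = -26, attained at (-3, 1).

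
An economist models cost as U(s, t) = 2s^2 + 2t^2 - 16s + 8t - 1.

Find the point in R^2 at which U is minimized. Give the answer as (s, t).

(4, -2)

U(s,t) separates as P(s) + Q(t) − 1, so its minimum is min P + min Q − 1.
P'(s) = 4s - 16 vanishes at s ∈ {4}; Q'(t) = 4(t + 2) vanishes at t ∈ {-2}.
Local minima of P (where P''>0): P(4)=-32. Local minima of Q: Q(-2)=-8.
So the global minimum of U is P(4) + Q(-2) − 1 = -32 − 8 − 1 = -41, attained at (4, -2).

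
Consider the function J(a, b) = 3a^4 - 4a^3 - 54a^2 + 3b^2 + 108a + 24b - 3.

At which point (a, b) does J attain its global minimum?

(-3, -4)

J(a,b) separates as P(a) + Q(b) − 3, so its minimum is min P + min Q − 3.
P'(a) = 12(a - 3)(a - 1)(a + 3) vanishes at a ∈ {-3, 1, 3}; Q'(b) = 6b + 24 vanishes at b ∈ {-4}.
Local minima of P (where P''>0): P(-3)=-459, P(3)=-27. Local minima of Q: Q(-4)=-48.
So the global minimum of J is P(-3) + Q(-4) − 3 = -459 − 48 − 3 = -510, attained at (-3, -4).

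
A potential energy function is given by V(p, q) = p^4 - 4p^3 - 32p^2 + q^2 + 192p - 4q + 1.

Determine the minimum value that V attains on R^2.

V(p,q) separates as A(p) + B(q) + 1, so its minimum is min A + min B + 1.
A'(p) = 4(p - 4)(p - 3)(p + 4) vanishes at p ∈ {-4, 3, 4}; B'(q) = 2q - 4 vanishes at q ∈ {2}.
Local minima of A (where A''>0): A(-4)=-768, A(4)=256. Local minima of B: B(2)=-4.
So the global minimum of V is A(-4) + B(2) + 1 = -768 − 4 + 1 = -771, attained at (-4, 2).

-771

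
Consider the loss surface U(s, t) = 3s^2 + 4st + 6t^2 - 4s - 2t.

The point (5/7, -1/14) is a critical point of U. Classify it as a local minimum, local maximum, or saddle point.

local minimum

The Hessian of U is constant: H = [[6, 4], [4, 12]].
det(H) = 6·12 − 4² = 56.
det(H) > 0 and tr(H) = 18 > 0, so H is positive definite and the point is a local minimum.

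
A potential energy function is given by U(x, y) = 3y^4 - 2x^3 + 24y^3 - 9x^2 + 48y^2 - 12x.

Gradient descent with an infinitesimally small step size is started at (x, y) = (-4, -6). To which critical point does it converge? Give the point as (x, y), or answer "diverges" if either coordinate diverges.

U is separable, so gradient descent decouples: x follows -∂U/∂x, y follows -∂U/∂y.
∂U/∂x = -6(x + 1)(x + 2); at x=-4 this is -36, so x increases.
∂U/∂y = 12y(y + 2)(y + 4); at y=-6 this is -576, so y increases.
x converges to its nearest critical value -2 (a local min of the x-part); y converges to -4. The iterate converges to (-2, -4).

(-2, -4)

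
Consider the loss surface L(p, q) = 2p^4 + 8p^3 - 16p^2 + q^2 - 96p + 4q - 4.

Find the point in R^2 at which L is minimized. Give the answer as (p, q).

L(p,q) separates as A(p) + B(q) − 4, so its minimum is min A + min B − 4.
A'(p) = 8(p - 2)(p + 2)(p + 3) vanishes at p ∈ {-3, -2, 2}; B'(q) = 2q + 4 vanishes at q ∈ {-2}.
Local minima of A (where A''>0): A(-3)=90, A(2)=-160. Local minima of B: B(-2)=-4.
So the global minimum of L is A(2) + B(-2) − 4 = -160 − 4 − 4 = -168, attained at (2, -2).

(2, -2)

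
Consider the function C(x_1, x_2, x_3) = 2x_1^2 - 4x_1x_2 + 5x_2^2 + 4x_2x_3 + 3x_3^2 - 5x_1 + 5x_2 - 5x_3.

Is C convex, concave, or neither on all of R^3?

C is quadratic, so its Hessian is the constant matrix H = [[4, -4, 0], [-4, 10, 4], [0, 4, 6]].
Leading principal minors: 4, 24, 80.
All positive ⇒ H ≻ 0 ⇒ convex.

convex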